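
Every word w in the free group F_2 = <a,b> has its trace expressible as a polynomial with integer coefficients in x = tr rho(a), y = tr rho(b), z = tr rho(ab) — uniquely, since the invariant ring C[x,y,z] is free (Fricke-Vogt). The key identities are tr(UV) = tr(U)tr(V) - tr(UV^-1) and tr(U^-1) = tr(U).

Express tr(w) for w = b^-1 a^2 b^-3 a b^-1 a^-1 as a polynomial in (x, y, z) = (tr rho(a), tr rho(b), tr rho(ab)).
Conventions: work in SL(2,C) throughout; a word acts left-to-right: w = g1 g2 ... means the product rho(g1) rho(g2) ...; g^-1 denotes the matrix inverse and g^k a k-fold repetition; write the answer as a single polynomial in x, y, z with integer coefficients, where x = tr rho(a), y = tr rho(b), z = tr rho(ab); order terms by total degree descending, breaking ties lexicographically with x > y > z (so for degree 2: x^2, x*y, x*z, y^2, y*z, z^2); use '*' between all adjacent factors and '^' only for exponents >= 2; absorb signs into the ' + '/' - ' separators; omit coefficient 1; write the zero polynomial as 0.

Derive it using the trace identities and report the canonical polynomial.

tr(a^2) = tr(a) * tr(a) - tr(1)   [square of a] = x^2 - 2
tr(a^3) = tr(a) * tr(a^2) - tr(a)   [square of a] = x^3 - 3*x
tr(a b a) = tr(a) * tr(b a) - tr(b)   [square of a] = x*z - y
tr(a^3 b) = tr(a) * tr(a b a) - tr(a b)   [square of a] = x^2*z - x*y - z
tr(a^2 b^-1 a) = tr(a^3) * tr(b) - tr(a^3 b)   [inverse elimination on b] = x^3*y - x^2*z - 2*x*y + z
tr(b a b a) = tr(b a) * tr(b a) - tr(1)   [split at a repeated b] = z^2 - 2
tr(b a b) = tr(b) * tr(a b) - tr(a)   [square of b] = y*z - x
tr(a b a^2 b) = tr(a) * tr(b a b a) - tr(b a b)   [square of a] = x*z^2 - y*z - x
tr(a^2 b^-1 a b) = tr(a b a^2) * tr(b) - tr(a b a^2 b)   [inverse elimination on b] = x^2*y*z - x*y^2 - x*z^2 + x
tr(a b^-1 a^2 b^-1) = tr(a^2 b^-1 a) * tr(b) - tr(a^2 b^-1 a b)   [inverse elimination on b] = x^3*y^2 - 2*x^2*y*z - x*y^2 + x*z^2 + y*z - x
tr(a^2 b^-2 a b^-1) = tr(a b^-1 a^2 b^-1) * tr(b) - tr(a b^-1 a^2)   [inverse elimination on b] = x^3*y^3 - 2*x^2*y^2*z - x^3*y - x*y^3 + x*y*z^2 + x^2*z + y^2*z + x*y - z
tr(a^2 b^-2 a) = tr(b^-1 a^3) * tr(b) - tr(b^-1 a^3 b)   [inverse elimination on b] = x^3*y^2 - x^2*y*z - x^3 - 2*x*y^2 + y*z + 3*x
tr(b^-1 a^2 b^-2 a b^-1) = tr(a^2 b^-2 a b^-1) * tr(b) - tr(a^2 b^-2 a)   [inverse elimination on b] = x^3*y^4 - 2*x^2*y^3*z - 2*x^3*y^2 - x*y^4 + x*y^2*z^2 + 2*x^2*y*z + y^3*z + x^3 + 3*x*y^2 - 2*y*z - 3*x
tr(a^4) = tr(a) * tr(a^3) - tr(a^2)   [square of a] = x^4 - 4*x^2 + 2
tr(a^4 b) = tr(a) * tr(a^2 b a) - tr(a^2 b)   [square of a] = x^3*z - x^2*y - 2*x*z + y
tr(a b^-1 a^3) = tr(a^4) * tr(b) - tr(a^4 b)   [inverse elimination on b] = x^4*y - x^3*z - 3*x^2*y + 2*x*z + y
tr(a^3 b a b) = tr(a) * tr(a b a b a) - tr(a b a b)   [square of a] = x^2*z^2 - x*y*z - x^2 - z^2 + 2
tr(a b^-1 a^3 b) = tr(a^3 b a) * tr(b) - tr(a^3 b a b)   [inverse elimination on b] = x^3*y*z - x^2*y^2 - x^2*z^2 - x*y*z + x^2 + y^2 + z^2 - 2
tr(a b^-1 a b^-1 a^2) = tr(a b^-1 a^3) * tr(b) - tr(a b^-1 a^3 b)   [inverse elimination on b] = x^4*y^2 - 2*x^3*y*z - 2*x^2*y^2 + x^2*z^2 + 3*x*y*z - x^2 - z^2 + 2
tr(b^2) = tr(b) * tr(b) - tr(1)   [square of b] = y^2 - 2
tr(b a^2 b) = tr(a) * tr(b^2 a) - tr(b^2)   [square of a] = x*y*z - x^2 - y^2 + 2
tr(a b a^2 b a) = tr(a) * tr(b a^2 b a) - tr(b a^2 b)   [square of a] = x^2*z^2 - 2*x*y*z + y^2 - 2
tr(b a b a b a) = tr(a b) * tr(a b a b) - tr(a^-1 b^-1)   [split at a repeated a] = z^3 - 3*z
tr(b a b a b) = tr(b) * tr(a b a b) - tr(a b a)   [square of b] = y*z^2 - x*z - y
tr(a b a^2 b a b) = tr(a) * tr(b a b a b a) - tr(b a b a b)   [square of a] = x*z^3 - y*z^2 - 2*x*z + y
tr(a^2 b a b^-1 a b) = tr(a b a^2 b a) * tr(b) - tr(a b a^2 b a b)   [inverse elimination on b] = x^2*y*z^2 - 2*x*y^2*z - x*z^3 + y^3 + y*z^2 + 2*x*z - 3*y
tr(a b^-1 a b^-1 a^2 b) = tr(a^2 b a b^-1 a) * tr(b) - tr(a^2 b a b^-1 a b)   [inverse elimination on b] = x^3*y^2*z - x^2*y^3 - 2*x^2*y*z^2 + x*y^2*z + x*z^3 + x^2*y - 2*x*z + y
tr(a b^-1 a b^-1 a^2 b^-1) = tr(a b^-1 a b^-1 a^2) * tr(b) - tr(a b^-1 a b^-1 a^2 b)   [inverse elimination on b] = x^4*y^3 - 3*x^3*y^2*z - x^2*y^3 + 3*x^2*y*z^2 + 2*x*y^2*z - x*z^3 - 2*x^2*y - y*z^2 + 2*x*z + y
tr(b^-1 a^2 b^-2 a b^-1 a) = tr(a b^-1 a b^-1 a^2 b^-1) * tr(b) - tr(a b^-1 a b^-1 a^2)   [inverse elimination on b] = x^4*y^4 - 3*x^3*y^3*z - x^4*y^2 - x^2*y^4 + 3*x^2*y^2*z^2 + 2*x^3*y*z + 2*x*y^3*z - x*y*z^3 - x^2*z^2 - y^2*z^2 - x*y*z + x^2 + y^2 + z^2 - 2
tr(a b^-1 a^-1 b^-1 a^2 b^-2) = tr(b^-1 a^2 b^-2 a b^-1) * tr(a) - tr(b^-1 a^2 b^-2 a b^-1 a)   [inverse elimination on a] = x^3*y^3*z - x^4*y^2 - 2*x^2*y^2*z^2 - x*y^3*z + x*y*z^3 + x^4 + 3*x^2*y^2 + x^2*z^2 + y^2*z^2 - x*y*z - 4*x^2 - y^2 - z^2 + 2
tr(a b^-1 a) = tr(a^2) * tr(b) - tr(a^2 b)   [inverse elimination on b] = x^2*y - x*z - y
tr(a b^-1 a b) = tr(a b a) * tr(b) - tr(a b a b)   [inverse elimination on b] = x*y*z - y^2 - z^2 + 2
tr(a b^-1 a b^-1) = tr(a b^-1 a) * tr(b) - tr(a b^-1 a b)   [inverse elimination on b] = x^2*y^2 - 2*x*y*z + z^2 - 2
tr(a b a^2 b^-1 a) = tr(a^2 b a^2) * tr(b) - tr(a^2 b a^2 b)   [inverse elimination on b] = x^3*y*z - x^2*y^2 - x^2*z^2 + 2
tr(a b a^2 b^-1 a b) = tr(a b a b a^2) * tr(b) - tr(a b a b a^2 b)   [inverse elimination on b] = x^2*y*z^2 - x*y^2*z - x*z^3 - x^2*y + 2*x*z + y
tr(b a^2 b^-1 a b^-1 a) = tr(a b a^2 b^-1 a) * tr(b) - tr(a b a^2 b^-1 a b)   [inverse elimination on b] = x^3*y^2*z - x^2*y^3 - 2*x^2*y*z^2 + x*y^2*z + x*z^3 + x^2*y - 2*x*z + y
tr(a^2 b^-1 a b^-1 a^-1 b) = tr(b a^2 b^-1 a b^-1) * tr(a) - tr(b a^2 b^-1 a b^-1 a)   [inverse elimination on a] = -x^3*y^2*z + x^4*y + x^2*y^3 + 2*x^2*y*z^2 - x^3*z - x*y^2*z - x*z^3 - 3*x^2*y + 3*x*z - y
tr(a b^-1 a^-1 b^-1 a^2 b^-1) = tr(a^2 b^-1 a b^-1 a^-1) * tr(b) - tr(a^2 b^-1 a b^-1 a^-1 b)   [inverse elimination on b] = x^3*y^2*z - x^4*y - 2*x^2*y*z^2 + x^3*z - x*y^2*z + x*z^3 + 3*x^2*y + y*z^2 - 3*x*z - y
tr(b^-1 a^2 b^-3 a b^-1 a^-1) = tr(a b^-1 a^-1 b^-1 a^2 b^-2) * tr(b) - tr(a b^-1 a^-1 b^-1 a^2 b^-1)   [inverse elimination on b] = x^3*y^4*z - x^4*y^3 - 2*x^2*y^3*z^2 - x^3*y^2*z - x*y^4*z + x*y^2*z^3 + 2*x^4*y + 3*x^2*y^3 + 3*x^2*y*z^2 + y^3*z^2 - x^3*z - x*z^3 - 7*x^2*y - y^3 - 2*y*z^2 + 3*x*z + 3*y

x^3*y^4*z - x^4*y^3 - 2*x^2*y^3*z^2 - x^3*y^2*z - x*y^4*z + x*y^2*z^3 + 2*x^4*y + 3*x^2*y^3 + 3*x^2*y*z^2 + y^3*z^2 - x^3*z - x*z^3 - 7*x^2*y - y^3 - 2*y*z^2 + 3*x*z + 3*y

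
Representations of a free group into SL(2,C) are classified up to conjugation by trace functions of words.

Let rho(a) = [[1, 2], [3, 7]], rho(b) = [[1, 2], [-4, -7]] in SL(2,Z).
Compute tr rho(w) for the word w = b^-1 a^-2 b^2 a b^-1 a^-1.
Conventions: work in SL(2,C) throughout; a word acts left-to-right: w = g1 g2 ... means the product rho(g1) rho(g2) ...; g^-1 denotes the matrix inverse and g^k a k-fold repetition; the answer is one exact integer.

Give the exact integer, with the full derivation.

rho(b^-1) = [[-7, -2], [4, 1]]
... * rho(a^-1) = [[7, -2], [-3, 1]]  ->  [[-43, 12], [25, -7]]
... * rho(a^-1) = [[7, -2], [-3, 1]]  ->  [[-337, 98], [196, -57]]
... * rho(b) = [[1, 2], [-4, -7]]  ->  [[-729, -1360], [424, 791]]
... * rho(b) = [[1, 2], [-4, -7]]  ->  [[4711, 8062], [-2740, -4689]]
... * rho(a) = [[1, 2], [3, 7]]  ->  [[28897, 65856], [-16807, -38303]]
... * rho(b^-1) = [[-7, -2], [4, 1]]  ->  [[61145, 8062], [-35563, -4689]]
... * rho(a^-1) = [[7, -2], [-3, 1]]  ->  [[403829, -114228], [-234874, 66437]]
tr = 403829 + 66437 = 470266

470266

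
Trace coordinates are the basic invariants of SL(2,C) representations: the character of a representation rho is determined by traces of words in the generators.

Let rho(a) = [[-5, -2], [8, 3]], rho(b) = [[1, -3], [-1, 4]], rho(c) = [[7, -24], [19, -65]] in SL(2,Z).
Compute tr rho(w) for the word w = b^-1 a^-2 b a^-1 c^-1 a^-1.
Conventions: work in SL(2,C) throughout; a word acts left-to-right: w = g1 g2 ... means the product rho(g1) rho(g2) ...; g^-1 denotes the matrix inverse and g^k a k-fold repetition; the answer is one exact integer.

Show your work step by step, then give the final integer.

rho(b^-1) = [[4, 3], [1, 1]]
... * rho(a^-1) = [[3, 2], [-8, -5]]  ->  [[-12, -7], [-5, -3]]
... * rho(a^-1) = [[3, 2], [-8, -5]]  ->  [[20, 11], [9, 5]]
... * rho(b) = [[1, -3], [-1, 4]]  ->  [[9, -16], [4, -7]]
... * rho(a^-1) = [[3, 2], [-8, -5]]  ->  [[155, 98], [68, 43]]
... * rho(c^-1) = [[-65, 24], [-19, 7]]  ->  [[-11937, 4406], [-5237, 1933]]
... * rho(a^-1) = [[3, 2], [-8, -5]]  ->  [[-71059, -45904], [-31175, -20139]]
tr = -71059 + -20139 = -91198

-91198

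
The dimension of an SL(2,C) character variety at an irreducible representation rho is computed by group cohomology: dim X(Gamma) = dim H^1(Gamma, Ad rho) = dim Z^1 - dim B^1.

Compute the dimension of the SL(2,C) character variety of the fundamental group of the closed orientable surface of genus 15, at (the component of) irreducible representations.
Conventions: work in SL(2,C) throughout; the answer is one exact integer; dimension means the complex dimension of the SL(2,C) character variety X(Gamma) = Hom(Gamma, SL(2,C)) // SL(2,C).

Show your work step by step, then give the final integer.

The genus-15 surface group: 2g = 30 generators, one relator prod [a_i, b_i].
Before the relator condition, cocycle space has dim 3*30 = 90.
H^2 = coker(d_2) is dual to H^0 = 0 at irreducible rho (Poincare duality), so d_2 is onto: dim Z^1 = 87.
dim B^1 = 3 (coboundaries, injective at irreducible rho).
Hence dim X = 87 - 3 = 84.

84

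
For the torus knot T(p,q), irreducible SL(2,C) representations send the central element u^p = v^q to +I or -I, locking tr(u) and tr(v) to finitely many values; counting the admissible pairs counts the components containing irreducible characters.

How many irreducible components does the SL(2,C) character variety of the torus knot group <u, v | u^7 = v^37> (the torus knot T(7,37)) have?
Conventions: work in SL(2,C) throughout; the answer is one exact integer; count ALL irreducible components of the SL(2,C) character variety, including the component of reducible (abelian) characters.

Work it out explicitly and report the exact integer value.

109

For T(7,37): irreducibility forces the central element u^7 = v^37 to one of +I, -I.
On an irreducible component, tr(u) is locked at 2*cos(pi*alpha/7) for some alpha in 1..6, and tr(v) at 2*cos(pi*beta/37) for some beta in 1..36.
Consistency of u^7 = (-1)^alpha I with v^37 = (-1)^beta I forces alpha = beta (mod 2).
count pairs: odd alpha (3 choices) x odd beta (18), plus even alpha (3) x even beta (18): 3*18 + 3*18 = 108.
Total: 108 irreducible-character components + 1 reducible (abelian) component = 109.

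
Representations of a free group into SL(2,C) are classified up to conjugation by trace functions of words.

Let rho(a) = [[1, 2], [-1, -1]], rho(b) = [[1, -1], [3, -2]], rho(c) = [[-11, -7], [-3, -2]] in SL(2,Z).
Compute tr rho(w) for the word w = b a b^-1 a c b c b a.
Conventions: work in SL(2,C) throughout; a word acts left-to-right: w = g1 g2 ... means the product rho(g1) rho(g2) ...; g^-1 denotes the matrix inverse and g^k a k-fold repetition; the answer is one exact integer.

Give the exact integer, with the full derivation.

-193250

rho(b) = [[1, -1], [3, -2]]
... * rho(a) = [[1, 2], [-1, -1]]  ->  [[2, 3], [5, 8]]
... * rho(b^-1) = [[-2, 1], [-3, 1]]  ->  [[-13, 5], [-34, 13]]
... * rho(a) = [[1, 2], [-1, -1]]  ->  [[-18, -31], [-47, -81]]
... * rho(c) = [[-11, -7], [-3, -2]]  ->  [[291, 188], [760, 491]]
... * rho(b) = [[1, -1], [3, -2]]  ->  [[855, -667], [2233, -1742]]
... * rho(c) = [[-11, -7], [-3, -2]]  ->  [[-7404, -4651], [-19337, -12147]]
... * rho(b) = [[1, -1], [3, -2]]  ->  [[-21357, 16706], [-55778, 43631]]
... * rho(a) = [[1, 2], [-1, -1]]  ->  [[-38063, -59420], [-99409, -155187]]
tr = -38063 + -155187 = -193250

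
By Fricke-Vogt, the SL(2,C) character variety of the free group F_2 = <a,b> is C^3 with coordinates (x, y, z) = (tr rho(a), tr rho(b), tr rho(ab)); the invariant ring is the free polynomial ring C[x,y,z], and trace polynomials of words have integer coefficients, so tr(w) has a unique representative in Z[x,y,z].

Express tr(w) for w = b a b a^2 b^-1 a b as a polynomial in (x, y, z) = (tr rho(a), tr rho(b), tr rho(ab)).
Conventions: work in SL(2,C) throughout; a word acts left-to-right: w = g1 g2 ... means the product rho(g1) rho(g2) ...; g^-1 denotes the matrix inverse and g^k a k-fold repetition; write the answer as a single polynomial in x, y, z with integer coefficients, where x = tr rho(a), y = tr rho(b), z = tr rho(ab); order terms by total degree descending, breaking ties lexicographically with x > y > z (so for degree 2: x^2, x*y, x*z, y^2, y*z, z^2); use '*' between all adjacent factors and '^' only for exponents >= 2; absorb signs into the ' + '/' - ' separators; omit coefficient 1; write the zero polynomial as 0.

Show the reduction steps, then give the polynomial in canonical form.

x^2*y^2*z^2 - x^3*y*z - x*y^3*z - x*y*z^3 + x^2*z^2 + 2*x*y*z + y^2 - 2

trace(b a b a) = trace(a b) * trace(a b) - trace(1)   [split at a repeated a] = z^2 - 2
trace(b a b) = trace(b) * trace(a b) - trace(a)   [square of b] = y*z - x
trace(a b a^2 b) = trace(a) * trace(b a b a) - trace(b a b)   [square of a] = x*z^2 - y*z - x
trace(b a^2) = trace(a) * trace(b a) - trace(b)   [square of a] = x*z - y
trace(a b a^2) = trace(a) * trace(b a^2) - trace(b a)   [square of a] = x^2*z - x*y - z
trace(b^2 a b a^2) = trace(b) * trace(a b a^2 b) - trace(a b a^2)   [square of b] = x*y*z^2 - x^2*z - y^2*z + z
trace(b^2 a b a) = trace(b) * trace(a b a b) - trace(a b a)   [square of b] = y*z^2 - x*z - y
trace(a b^2 a b a^2) = trace(a) * trace(b^2 a b a^2) - trace(b^2 a b a)   [square of a] = x^2*y*z^2 - x^3*z - x*y^2*z - y*z^2 + 2*x*z + y
trace(a b a b a b) = trace(a b) * trace(a b a b) - trace(a^-1 b^-1)   [split at a repeated a] = z^3 - 3*z
trace(b a b^2 a b a) = trace(b) * trace(a b a b a b) - trace(a b a b a)   [square of b] = y*z^3 - x*z^2 - 2*y*z + x
trace(b^2) = trace(b) * trace(b) - trace(1)   [square of b] = y^2 - 2
trace(a b^2 a) = trace(a) * trace(b^2 a) - trace(b^2)   [square of a] = x*y*z - x^2 - y^2 + 2
trace(b a b^2 a b) = trace(b) * trace(a b^2 a b) - trace(a b^2 a)   [square of b] = y^2*z^2 - 2*x*y*z + x^2 - 2
trace(a b^2 a b a^2 b) = trace(a) * trace(b a b^2 a b a) - trace(b a b^2 a b)   [square of a] = x*y*z^3 - x^2*z^2 - y^2*z^2 + 2
trace(b a b a^2 b^-1 a b) = trace(a b^2 a b a^2) * trace(b) - trace(a b^2 a b a^2 b)   [inverse elimination on b] = x^2*y^2*z^2 - x^3*y*z - x*y^3*z - x*y*z^3 + x^2*z^2 + 2*x*y*z + y^2 - 2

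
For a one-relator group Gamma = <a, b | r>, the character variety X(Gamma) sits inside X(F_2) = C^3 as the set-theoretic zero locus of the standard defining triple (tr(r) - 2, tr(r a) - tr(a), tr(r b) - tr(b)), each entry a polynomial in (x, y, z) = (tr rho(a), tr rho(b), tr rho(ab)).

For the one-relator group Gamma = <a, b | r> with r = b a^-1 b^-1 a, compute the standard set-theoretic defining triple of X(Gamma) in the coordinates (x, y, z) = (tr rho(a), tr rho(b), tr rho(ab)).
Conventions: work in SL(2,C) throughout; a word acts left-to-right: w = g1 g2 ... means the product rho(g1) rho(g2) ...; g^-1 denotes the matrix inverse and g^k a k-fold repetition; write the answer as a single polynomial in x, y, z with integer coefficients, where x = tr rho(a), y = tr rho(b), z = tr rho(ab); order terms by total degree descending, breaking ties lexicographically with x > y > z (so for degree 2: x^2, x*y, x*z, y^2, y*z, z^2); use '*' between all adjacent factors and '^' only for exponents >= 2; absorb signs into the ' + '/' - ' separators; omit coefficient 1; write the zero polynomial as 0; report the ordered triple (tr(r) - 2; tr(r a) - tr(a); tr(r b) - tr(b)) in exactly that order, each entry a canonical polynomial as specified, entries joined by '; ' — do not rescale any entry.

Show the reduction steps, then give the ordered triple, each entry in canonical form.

tr(b a b) = tr(b) tr(a b) - tr(a)   [square of b] = y*z - x
tr(b a b a) = tr(b a) tr(b a) - tr(1)   [split at a repeated b] = z^2 - 2
tr(a b a^-1 b) = tr(b a b) tr(a) - tr(b a b a)   [inverse elimination on a] = x*y*z - x^2 - z^2 + 2
tr(b a^-1 b^-1 a) = tr(a b a^-1) tr(b) - tr(a b a^-1 b)   [inverse elimination on b] = -x*y*z + x^2 + y^2 + z^2 - 2
tr(a^2) = tr(a) tr(a) - tr(1) = x^2 - 2
tr(a b a) = tr(a) tr(b a) - tr(b) = x*z - y
tr(a^2 b a) = tr(a) tr(a b a) - tr(a b) = x^2*z - x*y - z
tr(a^2 b a b) = tr(a) tr(b a b a) - tr(b a b) = x*z^2 - y*z - x
tr(b^-1 a^2 b a) = tr(a^2 b a) tr(b) - tr(a^2 b a b) = x^2*y*z - x*y^2 - x*z^2 + x
tr(b a^-1 b^-1 a^2) = tr(b^-1 a^2 b) tr(a) - tr(b^-1 a^2 b a) = -x^2*y*z + x^3 + x*y^2 + x*z^2 - 3*x
tr(b^2) = tr(b) tr(b) - tr(1)   [square of b] = y^2 - 2
tr(a b^2 a) = tr(a) tr(b^2 a) - tr(b^2)   [square of a] = x*y*z - x^2 - y^2 + 2
tr(a b^2 a b) = tr(b) tr(a b a b) - tr(a b a)   [square of b] = y*z^2 - x*z - y
tr(b^-1 a b^2 a) = tr(a b^2 a) tr(b) - tr(a b^2 a b)   [inverse elimination on b] = x*y^2*z - x^2*y - y^3 - y*z^2 + x*z + 3*y
tr(b a^-1 b^-1 a b) = tr(b^-1 a b^2) tr(a) - tr(b^-1 a b^2 a)   [inverse elimination on a] = -x*y^2*z + x^2*y + y^3 + y*z^2 - 3*y
assemble the triple (tr(r) - 2; tr(r a) - x; tr(r b) - y)

-x*y*z + x^2 + y^2 + z^2 - 4; -x^2*y*z + x^3 + x*y^2 + x*z^2 - 4*x; -x*y^2*z + x^2*y + y^3 + y*z^2 - 4*y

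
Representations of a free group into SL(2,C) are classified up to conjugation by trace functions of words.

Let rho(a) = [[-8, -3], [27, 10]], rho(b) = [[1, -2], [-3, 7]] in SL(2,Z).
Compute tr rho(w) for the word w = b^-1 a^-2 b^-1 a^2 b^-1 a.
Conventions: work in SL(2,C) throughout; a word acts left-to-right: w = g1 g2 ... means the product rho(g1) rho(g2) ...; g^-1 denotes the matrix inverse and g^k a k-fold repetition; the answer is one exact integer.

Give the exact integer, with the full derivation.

rho(b^-1) = [[7, 2], [3, 1]]
... * rho(a^-1) = [[10, 3], [-27, -8]]  ->  [[16, 5], [3, 1]]
... * rho(a^-1) = [[10, 3], [-27, -8]]  ->  [[25, 8], [3, 1]]
... * rho(b^-1) = [[7, 2], [3, 1]]  ->  [[199, 58], [24, 7]]
... * rho(a) = [[-8, -3], [27, 10]]  ->  [[-26, -17], [-3, -2]]
... * rho(a) = [[-8, -3], [27, 10]]  ->  [[-251, -92], [-30, -11]]
... * rho(b^-1) = [[7, 2], [3, 1]]  ->  [[-2033, -594], [-243, -71]]
... * rho(a) = [[-8, -3], [27, 10]]  ->  [[226, 159], [27, 19]]
tr = 226 + 19 = 245

245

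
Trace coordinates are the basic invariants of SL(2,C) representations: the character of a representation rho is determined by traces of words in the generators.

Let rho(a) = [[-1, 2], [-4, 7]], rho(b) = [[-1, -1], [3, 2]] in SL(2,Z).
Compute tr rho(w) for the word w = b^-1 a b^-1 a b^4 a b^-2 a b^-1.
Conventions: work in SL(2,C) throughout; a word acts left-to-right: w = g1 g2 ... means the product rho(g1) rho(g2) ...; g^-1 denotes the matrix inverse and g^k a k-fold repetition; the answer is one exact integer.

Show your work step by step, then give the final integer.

295301

rho(b^-1) = [[2, 1], [-3, -1]]
... * rho(a) = [[-1, 2], [-4, 7]]  ->  [[-6, 11], [7, -13]]
... * rho(b^-1) = [[2, 1], [-3, -1]]  ->  [[-45, -17], [53, 20]]
... * rho(a) = [[-1, 2], [-4, 7]]  ->  [[113, -209], [-133, 246]]
... * rho(b) = [[-1, -1], [3, 2]]  ->  [[-740, -531], [871, 625]]
... * rho(b) = [[-1, -1], [3, 2]]  ->  [[-853, -322], [1004, 379]]
... * rho(b) = [[-1, -1], [3, 2]]  ->  [[-113, 209], [133, -246]]
... * rho(b) = [[-1, -1], [3, 2]]  ->  [[740, 531], [-871, -625]]
... * rho(a) = [[-1, 2], [-4, 7]]  ->  [[-2864, 5197], [3371, -6117]]
... * rho(b^-1) = [[2, 1], [-3, -1]]  ->  [[-21319, -8061], [25093, 9488]]
... * rho(b^-1) = [[2, 1], [-3, -1]]  ->  [[-18455, -13258], [21722, 15605]]
... * rho(a) = [[-1, 2], [-4, 7]]  ->  [[71487, -129716], [-84142, 152679]]
... * rho(b^-1) = [[2, 1], [-3, -1]]  ->  [[532122, 201203], [-626321, -236821]]
tr = 532122 + -236821 = 295301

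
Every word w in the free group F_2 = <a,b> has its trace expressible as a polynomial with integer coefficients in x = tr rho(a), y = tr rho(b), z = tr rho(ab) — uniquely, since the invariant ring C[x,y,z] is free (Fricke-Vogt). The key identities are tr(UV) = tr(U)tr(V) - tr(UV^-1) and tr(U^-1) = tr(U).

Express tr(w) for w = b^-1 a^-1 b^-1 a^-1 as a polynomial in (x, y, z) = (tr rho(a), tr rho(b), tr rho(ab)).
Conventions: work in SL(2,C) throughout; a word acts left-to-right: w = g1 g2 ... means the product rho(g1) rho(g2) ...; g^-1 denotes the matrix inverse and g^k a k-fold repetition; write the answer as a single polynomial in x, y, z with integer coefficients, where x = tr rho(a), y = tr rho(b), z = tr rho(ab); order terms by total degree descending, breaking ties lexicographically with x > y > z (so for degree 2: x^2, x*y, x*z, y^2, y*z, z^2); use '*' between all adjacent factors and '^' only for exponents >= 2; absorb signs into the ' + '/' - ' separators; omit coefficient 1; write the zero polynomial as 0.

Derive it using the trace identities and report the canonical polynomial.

z^2 - 2

trace(b^-1) = trace(b) = y
use: trace(b^-2) = trace(b^-1)*trace(b) - trace(1) = y^2 - 2
trace(b^-1 a) = trace(a)*trace(b) - trace(a b) = x*y - z
trace(b^-2 a) = trace(b^-1 a)*trace(b) - trace(b^-1 a b) = x*y^2 - y*z - x
apply: trace(b^-1 a^-1 b^-1) = trace(b^-2)*trace(a) - trace(b^-2 a) = y*z - x
trace(b a b a) = trace(a b)*trace(a b) - trace(1) = z^2 - 2
apply: trace(a^-1 b a b) = trace(b a b)*trace(a) - trace(b a b a) = x*y*z - x^2 - z^2 + 2
trace(a b^-1 a^-1 b) = trace(a^-1 b a)*trace(b) - trace(a^-1 b a b) = -x*y*z + x^2 + y^2 + z^2 - 2
apply: trace(b^-1 a^-1 b^-1 a) = trace(a b^-1 a^-1)*trace(b) - trace(a b^-1 a^-1 b) = x*y*z - x^2 - z^2 + 2
use: trace(b^-1 a^-1 b^-1 a^-1) = trace(b^-1 a^-1 b^-1)*trace(a) - trace(b^-1 a^-1 b^-1 a) = z^2 - 2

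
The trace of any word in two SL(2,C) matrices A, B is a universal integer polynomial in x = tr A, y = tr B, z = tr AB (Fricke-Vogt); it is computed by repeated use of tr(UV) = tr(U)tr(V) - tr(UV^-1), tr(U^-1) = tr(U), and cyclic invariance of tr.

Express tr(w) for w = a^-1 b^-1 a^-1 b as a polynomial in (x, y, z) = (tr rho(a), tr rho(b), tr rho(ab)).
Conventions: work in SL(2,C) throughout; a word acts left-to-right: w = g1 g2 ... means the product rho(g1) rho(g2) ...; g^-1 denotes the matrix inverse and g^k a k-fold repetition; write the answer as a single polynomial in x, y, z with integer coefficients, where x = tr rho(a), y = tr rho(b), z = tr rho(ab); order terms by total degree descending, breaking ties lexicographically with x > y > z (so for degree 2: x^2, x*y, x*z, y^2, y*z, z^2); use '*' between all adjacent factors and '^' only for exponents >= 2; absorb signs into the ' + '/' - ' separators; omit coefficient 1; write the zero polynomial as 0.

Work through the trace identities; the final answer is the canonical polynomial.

tr(a^-1 b) = tr(b)*tr(a) - tr(b a) = x*y - z
reduce: tr(a^-1 b a^-1) = tr(a^-1 b)*tr(a) - tr(a^-1 b a) = x^2*y - x*z - y
reduce: tr(b^2) = tr(b)*tr(b) - tr(1) = y^2 - 2
tr(b^2 a) = tr(b)*tr(a b) - tr(a) = y*z - x
reduce: tr(b a^-1 b) = tr(b^2)*tr(a) - tr(b^2 a) = x*y^2 - y*z - x
so tr(b a b a) = tr(a b)*tr(a b) - tr(1)   [split at repeated a] = z^2 - 2
reduce: tr(b a^-1 b a) = tr(b a b)*tr(a) - tr(b a b a) = x*y*z - x^2 - z^2 + 2
so tr(a^-1 b a^-1 b) = tr(b a^-1 b)*tr(a) - tr(b a^-1 b a) = x^2*y^2 - 2*x*y*z + z^2 - 2
tr(a^-1 b^-1 a^-1 b) = tr(a^-1 b a^-1)*tr(b) - tr(a^-1 b a^-1 b) = x*y*z - y^2 - z^2 + 2

x*y*z - y^2 - z^2 + 2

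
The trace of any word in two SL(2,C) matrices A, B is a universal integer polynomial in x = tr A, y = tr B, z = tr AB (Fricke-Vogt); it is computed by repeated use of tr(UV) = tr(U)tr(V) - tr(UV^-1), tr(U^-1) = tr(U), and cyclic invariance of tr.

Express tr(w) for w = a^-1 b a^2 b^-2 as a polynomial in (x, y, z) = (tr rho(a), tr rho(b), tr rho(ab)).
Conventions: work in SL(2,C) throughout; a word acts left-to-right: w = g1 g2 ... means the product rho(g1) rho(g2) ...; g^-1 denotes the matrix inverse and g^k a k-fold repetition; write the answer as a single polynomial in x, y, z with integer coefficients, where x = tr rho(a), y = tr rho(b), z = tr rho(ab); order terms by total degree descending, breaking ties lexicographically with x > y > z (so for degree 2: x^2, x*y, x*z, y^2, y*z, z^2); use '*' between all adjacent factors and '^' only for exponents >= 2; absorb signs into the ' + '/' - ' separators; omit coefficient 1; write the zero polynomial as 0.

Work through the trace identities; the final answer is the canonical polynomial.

-x^2*y^2*z + x^3*y + x*y^3 + x*y*z^2 - 3*x*y - z

trace(a^2 b) = trace(a) * trace(b a) - trace(b) = x*z - y
trace(a^2) = trace(a) * trace(a) - trace(1) = x^2 - 2
trace(b a^2 b) = trace(b) * trace(a^2 b) - trace(a^2) = x*y*z - x^2 - y^2 + 2
use: trace(b a b a) = trace(b a) * trace(b a) - trace(1)   [split at repeated b] = z^2 - 2
trace(b a b) = trace(b) * trace(a b) - trace(a) = y*z - x
apply: trace(b a^2 b a) = trace(a) * trace(b a b a) - trace(b a b) = x*z^2 - y*z - x
trace(a^-1 b a^2 b) = trace(b a^2 b) * trace(a) - trace(b a^2 b a) = x^2*y*z - x^3 - x*y^2 - x*z^2 + y*z + 3*x
use: trace(a^-1 b a^2 b^-1) = trace(a^-1 b a^2) * trace(b) - trace(a^-1 b a^2 b) = -x^2*y*z + x^3 + x*y^2 + x*z^2 - 3*x
apply: trace(a^-1 b a^2 b^-2) = trace(a^-1 b a^2 b^-1) * trace(b) - trace(a^-1 b a^2) = -x^2*y^2*z + x^3*y + x*y^3 + x*y*z^2 - 3*x*y - z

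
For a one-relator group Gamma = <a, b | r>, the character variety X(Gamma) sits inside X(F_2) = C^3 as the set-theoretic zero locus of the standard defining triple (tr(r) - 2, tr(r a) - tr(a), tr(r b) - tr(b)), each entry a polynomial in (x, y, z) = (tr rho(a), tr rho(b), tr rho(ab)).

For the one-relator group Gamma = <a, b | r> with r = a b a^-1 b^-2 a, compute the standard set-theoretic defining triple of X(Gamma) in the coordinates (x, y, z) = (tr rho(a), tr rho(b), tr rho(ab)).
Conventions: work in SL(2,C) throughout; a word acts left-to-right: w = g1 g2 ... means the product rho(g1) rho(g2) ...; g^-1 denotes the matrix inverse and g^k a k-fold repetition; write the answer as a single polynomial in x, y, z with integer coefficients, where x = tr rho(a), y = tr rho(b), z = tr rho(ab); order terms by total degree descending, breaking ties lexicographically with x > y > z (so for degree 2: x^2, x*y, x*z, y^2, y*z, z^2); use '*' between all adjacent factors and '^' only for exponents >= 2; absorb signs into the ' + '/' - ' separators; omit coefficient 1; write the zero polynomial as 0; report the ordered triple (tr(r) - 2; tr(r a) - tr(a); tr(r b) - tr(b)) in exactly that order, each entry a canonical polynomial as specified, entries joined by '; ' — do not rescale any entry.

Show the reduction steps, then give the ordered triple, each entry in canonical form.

-x^2*y^2*z + x^3*y + x*y^3 + x*y*z^2 - 3*x*y - z - 2; -x^3*y^2*z + x^4*y + x^2*y^3 + x^2*y*z^2 + x*y^2*z - 4*x^2*y - y^3 - y*z^2 - x*z - x + 3*y; -x*y^2*z^2 + x^2*y*z + y^3*z + y*z^3 - 4*y*z + x - y

use: tr(a^2) = tr(a) * tr(a) - tr(1) = x^2 - 2
tr(a^2 b) = tr(a) * tr(b a) - tr(b) = x*z - y
use: tr(b^-1 a^2) = tr(a^2) * tr(b) - tr(a^2 b) = x^2*y - x*z - y
tr(a^2 b a) = tr(a) * tr(b a^2) - tr(b a) = x^2*z - x*y - z
tr(b a b a) = tr(a b) * tr(a b) - tr(1)   [split at repeated a] = z^2 - 2
tr(b a b) = tr(b) * tr(a b) - tr(a) = y*z - x
apply: tr(a^2 b a b) = tr(a) * tr(b a b a) - tr(b a b) = x*z^2 - y*z - x
tr(a^2 b a b^-1) = tr(a^2 b a) * tr(b) - tr(a^2 b a b) = x^2*y*z - x*y^2 - x*z^2 + x
apply: tr(b^-2 a^2 b a) = tr(a^2 b a b^-1) * tr(b) - tr(a^2 b a) = x^2*y^2*z - x*y^3 - x*y*z^2 - x^2*z + 2*x*y + z
tr(a b a^-1 b^-2 a) = tr(b^-2 a^2 b) * tr(a) - tr(b^-2 a^2 b a) = -x^2*y^2*z + x^3*y + x*y^3 + x*y*z^2 - 3*x*y - z
apply: tr(a^3) = tr(a) * tr(a^2) - tr(a) = x^3 - 3*x
apply: tr(b^-1 a^3) = tr(a^3) * tr(b) - tr(a^3 b) = x^3*y - x^2*z - 2*x*y + z
tr(a^3 b a) = tr(a) * tr(a b a^2) - tr(a b a) = x^3*z - x^2*y - 2*x*z + y
tr(a^3 b a b) = tr(a) * tr(b a b a^2) - tr(b a b a) = x^2*z^2 - x*y*z - x^2 - z^2 + 2
tr(a^3 b a b^-1) = tr(a^3 b a) * tr(b) - tr(a^3 b a b) = x^3*y*z - x^2*y^2 - x^2*z^2 - x*y*z + x^2 + y^2 + z^2 - 2
use: tr(b^-2 a^3 b a) = tr(a^3 b a b^-1) * tr(b) - tr(a^3 b a) = x^3*y^2*z - x^2*y^3 - x^2*y*z^2 - x^3*z - x*y^2*z + 2*x^2*y + y^3 + y*z^2 + 2*x*z - 3*y
apply: tr(a b a^-1 b^-2 a^2) = tr(b^-2 a^3 b) * tr(a) - tr(b^-2 a^3 b a) = -x^3*y^2*z + x^4*y + x^2*y^3 + x^2*y*z^2 + x*y^2*z - 4*x^2*y - y^3 - y*z^2 - x*z + 3*y
tr(a b a b a b) = tr(b a) * tr(b a b a) - tr(b^-1 a^-1)  (split on b) = z^3 - 3*z
tr(b^-1 a b a b a) = tr(a b a b a) * tr(b) - tr(a b a b a b)  (eliminate b^-1) = x*y*z^2 - y^2*z - z^3 - x*y + 3*z
apply: tr(a b a b a^-1 b^-1) = tr(b^-1 a b a b) * tr(a) - tr(b^-1 a b a b a)  (eliminate a^-1) = -x*y*z^2 + x^2*z + y^2*z + z^3 - 3*z
use: tr(a b a^-1 b^-2 a b) = tr(a b a b a^-1 b^-1) * tr(b) - tr(a b a b a^-1)  (eliminate b^-1) = -x*y^2*z^2 + x^2*y*z + y^3*z + y*z^3 - 4*y*z + x
assemble the triple (tr(r) - 2; tr(r a) - x; tr(r b) - y)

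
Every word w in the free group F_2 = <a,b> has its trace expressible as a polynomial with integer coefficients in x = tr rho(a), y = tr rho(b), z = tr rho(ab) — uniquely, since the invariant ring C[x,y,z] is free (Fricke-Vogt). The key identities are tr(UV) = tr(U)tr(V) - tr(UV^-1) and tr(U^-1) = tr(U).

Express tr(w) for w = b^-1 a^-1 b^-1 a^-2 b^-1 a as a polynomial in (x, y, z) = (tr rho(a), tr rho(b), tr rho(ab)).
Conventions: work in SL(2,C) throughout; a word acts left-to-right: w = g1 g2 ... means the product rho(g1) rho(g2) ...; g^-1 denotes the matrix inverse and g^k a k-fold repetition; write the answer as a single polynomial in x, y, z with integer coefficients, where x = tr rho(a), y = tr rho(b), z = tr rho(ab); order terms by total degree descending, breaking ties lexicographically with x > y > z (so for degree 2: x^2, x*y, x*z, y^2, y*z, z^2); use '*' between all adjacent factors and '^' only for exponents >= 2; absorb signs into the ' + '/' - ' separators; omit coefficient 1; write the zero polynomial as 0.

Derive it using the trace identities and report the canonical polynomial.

x^2*y*z^2 - x^3*z - x*y^2*z - x*z^3 + y*z^2 + 3*x*z - y

trace(b^-1) = trace(b) = y
so trace(b^-2) = trace(b^-1) * trace(b) - trace(1)  (eliminate b^-1) = y^2 - 2
reduce: trace(b^-1 a) = trace(a) * trace(b) - trace(a b)  (eliminate b^-1) = x*y - z
trace(b^-2 a) = trace(b^-1 a) * trace(b) - trace(b^-1 a b)  (eliminate b^-1) = x*y^2 - y*z - x
trace(a^-1 b^-2) = trace(b^-2) * trace(a) - trace(b^-2 a)  (eliminate a^-1) = y*z - x
reduce: trace(b^-1 a^-2 b^-1) = trace(a^-1 b^-2) * trace(a) - trace(a^-1 b^-2 a)  (eliminate a^-1) = x*y*z - x^2 - y^2 + 2
trace(b a^-2) = trace(b a^-1) * trace(a) - trace(b)  (eliminate a^-1) = x^2*y - x*z - y
trace(b a b a) = trace(b a) * trace(b a) - trace(1)  (split on b) = z^2 - 2
trace(a^-1 b a b) = trace(b a b) * trace(a) - trace(b a b a)  (eliminate a^-1) = x*y*z - x^2 - z^2 + 2
so trace(a^-2 b a b) = trace(a^-1 b a b) * trace(a) - trace(a^-1 b a b a)  (eliminate a^-1) = x^2*y*z - x^3 - x*z^2 - y*z + 3*x
trace(a b a^-3 b) = trace(a^-2 b a b) * trace(a) - trace(a^-2 b a b a)  (eliminate a^-1) = x^3*y*z - x^4 - x^2*z^2 - 2*x*y*z + 4*x^2 + z^2 - 2
trace(a^-2 b^-1 a b a^-1) = trace(a b a^-3) * trace(b) - trace(a b a^-3 b)  (eliminate b^-1) = -x^3*y*z + x^4 + x^2*y^2 + x^2*z^2 + x*y*z - 4*x^2 - y^2 - z^2 + 2
reduce: trace(b a^2 b a) = trace(a) * trace(b a b a) - trace(b a b)  (reduce the a square) = x*z^2 - y*z - x
so trace(a b a^-1 b a) = trace(b a^2 b) * trace(a) - trace(b a^2 b a)  (eliminate a^-1) = x^2*y*z - x^3 - x*y^2 - x*z^2 + y*z + 3*x
so trace(a b a) = trace(a) * trace(b a) - trace(b)  (reduce the a square) = x*z - y
reduce: trace(b a b a b) = trace(b) * trace(a b a b) - trace(a b a)  (reduce the b square) = y*z^2 - x*z - y
reduce: trace(b a b a b a) = trace(a b) * trace(a b a b) - trace(a^-1 b^-1)  (split on a) = z^3 - 3*z
trace(a b a^-1 b a b) = trace(b a b a b) * trace(a) - trace(b a b a b a)  (eliminate a^-1) = x*y*z^2 - x^2*z - z^3 - x*y + 3*z
trace(b^-1 a b a^-1 b a) = trace(a b a^-1 b a) * trace(b) - trace(a b a^-1 b a b)  (eliminate b^-1) = x^2*y^2*z - x^3*y - x*y^3 - 2*x*y*z^2 + x^2*z + y^2*z + z^3 + 4*x*y - 3*z
trace(b^-1 a b a^-1 b a^-1) = trace(b^-1 a b a^-1 b) * trace(a) - trace(b^-1 a b a^-1 b a)  (eliminate a^-1) = -x^2*y^2*z + x^3*y + x*y^3 + 2*x*y*z^2 - x^2*z - y^2*z - z^3 - 3*x*y + 3*z
reduce: trace(a^-2 b^-1 a b a^-1 b) = trace(b^-1 a b a^-1 b a^-1) * trace(a) - trace(b^-1 a b a^-1 b)  (eliminate a^-1) = -x^3*y^2*z + x^4*y + x^2*y^3 + 2*x^2*y*z^2 - x^3*z - x*y^2*z - x*z^3 - 3*x^2*y + 3*x*z - y
trace(a^-1 b^-1 a^-2 b^-1 a b) = trace(a^-2 b^-1 a b a^-1) * trace(b) - trace(a^-2 b^-1 a b a^-1 b)  (eliminate b^-1) = -x^2*y*z^2 + x^3*z + 2*x*y^2*z + x*z^3 - x^2*y - y^3 - y*z^2 - 3*x*z + 3*y
so trace(b^-1 a^-1 b^-1 a^-2 b^-1 a) = trace(a^-1 b^-1 a^-2 b^-1 a) * trace(b) - trace(a^-1 b^-1 a^-2 b^-1 a b)  (eliminate b^-1) = x^2*y*z^2 - x^3*z - x*y^2*z - x*z^3 + y*z^2 + 3*x*z - y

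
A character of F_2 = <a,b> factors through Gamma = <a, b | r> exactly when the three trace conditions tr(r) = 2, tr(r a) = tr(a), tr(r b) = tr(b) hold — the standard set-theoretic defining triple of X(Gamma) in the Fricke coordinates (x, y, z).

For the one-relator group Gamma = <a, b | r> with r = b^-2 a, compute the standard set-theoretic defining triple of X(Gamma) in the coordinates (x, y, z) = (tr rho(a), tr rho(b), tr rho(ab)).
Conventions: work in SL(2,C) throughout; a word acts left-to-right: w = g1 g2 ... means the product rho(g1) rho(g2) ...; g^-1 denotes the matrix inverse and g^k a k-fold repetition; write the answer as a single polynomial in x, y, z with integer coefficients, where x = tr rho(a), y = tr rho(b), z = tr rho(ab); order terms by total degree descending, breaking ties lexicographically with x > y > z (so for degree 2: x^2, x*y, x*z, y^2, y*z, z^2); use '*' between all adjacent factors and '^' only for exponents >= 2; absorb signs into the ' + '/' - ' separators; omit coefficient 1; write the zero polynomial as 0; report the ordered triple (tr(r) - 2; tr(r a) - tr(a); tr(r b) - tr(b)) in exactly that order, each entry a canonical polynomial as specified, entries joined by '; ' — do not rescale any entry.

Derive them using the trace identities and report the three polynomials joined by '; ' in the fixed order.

use: trace(a b^-1) = trace(a) trace(b) - trace(a b) = x*y - z
trace(b^-2 a) = trace(a b^-1) trace(b) - trace(a) = x*y^2 - y*z - x
apply: trace(a^2) = trace(a) trace(a) - trace(1) = x^2 - 2
trace(a^2 b) = trace(a) trace(b a) - trace(b) = x*z - y
use: trace(b^-1 a^2) = trace(a^2) trace(b) - trace(a^2 b) = x^2*y - x*z - y
trace(b^-2 a^2) = trace(b^-1 a^2) trace(b) - trace(b^-1 a^2 b) = x^2*y^2 - x*y*z - x^2 - y^2 + 2
assemble the triple (trace(r) - 2; trace(r a) - x; trace(r b) - y)

x*y^2 - y*z - x - 2; x^2*y^2 - x*y*z - x^2 - y^2 - x + 2; x*y - y - z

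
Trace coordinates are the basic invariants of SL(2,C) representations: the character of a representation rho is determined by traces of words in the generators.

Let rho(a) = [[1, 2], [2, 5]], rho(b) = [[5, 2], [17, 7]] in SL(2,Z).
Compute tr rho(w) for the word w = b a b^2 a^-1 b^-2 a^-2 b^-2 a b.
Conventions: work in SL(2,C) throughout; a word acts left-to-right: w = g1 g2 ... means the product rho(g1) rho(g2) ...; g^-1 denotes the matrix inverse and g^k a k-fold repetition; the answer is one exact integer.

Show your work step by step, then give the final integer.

468997482246

rho(b) = [[5, 2], [17, 7]]
... * rho(a) = [[1, 2], [2, 5]]  ->  [[9, 20], [31, 69]]
... * rho(b) = [[5, 2], [17, 7]]  ->  [[385, 158], [1328, 545]]
... * rho(b) = [[5, 2], [17, 7]]  ->  [[4611, 1876], [15905, 6471]]
... * rho(a^-1) = [[5, -2], [-2, 1]]  ->  [[19303, -7346], [66583, -25339]]
... * rho(b^-1) = [[7, -2], [-17, 5]]  ->  [[260003, -75336], [896844, -259861]]
... * rho(b^-1) = [[7, -2], [-17, 5]]  ->  [[3100733, -896686], [10695545, -3092993]]
... * rho(a^-1) = [[5, -2], [-2, 1]]  ->  [[17297037, -7098152], [59663711, -24484083]]
... * rho(a^-1) = [[5, -2], [-2, 1]]  ->  [[100681489, -41692226], [347286721, -143811505]]
... * rho(b^-1) = [[7, -2], [-17, 5]]  ->  [[1413538265, -409824108], [4875802632, -1413630967]]
... * rho(b^-1) = [[7, -2], [-17, 5]]  ->  [[16861777691, -4876197070], [58162344863, -16819760099]]
... * rho(a) = [[1, 2], [2, 5]]  ->  [[7109383551, 9342570032], [24522824665, 32225889231]]
... * rho(b) = [[5, 2], [17, 7]]  ->  [[194370608299, 79616757326], [670454240252, 274626873947]]
tr = 194370608299 + 274626873947 = 468997482246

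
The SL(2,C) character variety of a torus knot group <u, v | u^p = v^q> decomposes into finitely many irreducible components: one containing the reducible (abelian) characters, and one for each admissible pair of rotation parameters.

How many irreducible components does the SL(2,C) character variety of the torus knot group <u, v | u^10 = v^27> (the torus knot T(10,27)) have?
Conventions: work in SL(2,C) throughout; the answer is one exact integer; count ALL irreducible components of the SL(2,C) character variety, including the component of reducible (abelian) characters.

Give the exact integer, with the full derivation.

118

In the torus knot group T(10,27), u^10 = v^27 is central, so an irreducible representation sends it to +I or -I (Schur).
So on each irreducible component the traces are pinned: tr(u) = 2*cos(pi*alpha/10) with 1 <= alpha <= 9, tr(v) = 2*cos(pi*beta/27) with 1 <= beta <= 26.
The two central values (-1)^alpha I and (-1)^beta I must be the same matrix, so alpha and beta share a parity.
Counting: 5 odd alphas x 13 odd betas + 4 even alphas x 13 even betas = 65 + 52 = 117.
components with irreducible characters: 117; plus the single component of reducible (abelian) characters: total 118.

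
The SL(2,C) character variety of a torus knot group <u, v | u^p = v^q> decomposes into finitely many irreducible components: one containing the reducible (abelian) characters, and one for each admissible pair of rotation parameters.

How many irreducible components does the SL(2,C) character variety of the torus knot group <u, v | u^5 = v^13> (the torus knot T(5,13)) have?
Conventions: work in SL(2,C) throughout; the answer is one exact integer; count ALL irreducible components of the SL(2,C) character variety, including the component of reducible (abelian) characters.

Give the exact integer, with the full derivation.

25

For T(5,13): irreducibility forces the central element u^5 = v^13 to one of +I, -I.
This locks tr(u) to 2*cos(pi*alpha/5), alpha in 1..4, and tr(v) to 2*cos(pi*beta/13), beta in 1..12, on each component of irreducible characters.
Consistency of u^5 = (-1)^alpha I with v^13 = (-1)^beta I forces alpha = beta (mod 2).
count pairs: odd alpha (2 choices) x odd beta (6), plus even alpha (2) x even beta (6): 2*6 + 2*6 = 24.
That is 24 components of irreducible characters, and with the reducible (abelian) component the total is 25.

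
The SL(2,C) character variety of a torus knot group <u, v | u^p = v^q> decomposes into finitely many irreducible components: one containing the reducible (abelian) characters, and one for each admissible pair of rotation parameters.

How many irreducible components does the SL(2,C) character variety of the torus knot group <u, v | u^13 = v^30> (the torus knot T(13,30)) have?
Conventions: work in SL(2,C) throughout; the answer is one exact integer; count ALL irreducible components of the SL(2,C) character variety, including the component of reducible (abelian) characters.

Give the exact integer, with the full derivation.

For T(13,30): irreducibility forces the central element u^13 = v^30 to one of +I, -I.
So on each irreducible component the traces are pinned: tr(u) = 2*cos(pi*alpha/13) with 1 <= alpha <= 12, tr(v) = 2*cos(pi*beta/30) with 1 <= beta <= 29.
Consistency of u^13 = (-1)^alpha I with v^30 = (-1)^beta I forces alpha = beta (mod 2).
Enumerate parity-matched pairs: 6*15 odd-odd plus 6*14 even-even gives 174.
components with irreducible characters: 174; plus the single component of reducible (abelian) characters: total 175.

175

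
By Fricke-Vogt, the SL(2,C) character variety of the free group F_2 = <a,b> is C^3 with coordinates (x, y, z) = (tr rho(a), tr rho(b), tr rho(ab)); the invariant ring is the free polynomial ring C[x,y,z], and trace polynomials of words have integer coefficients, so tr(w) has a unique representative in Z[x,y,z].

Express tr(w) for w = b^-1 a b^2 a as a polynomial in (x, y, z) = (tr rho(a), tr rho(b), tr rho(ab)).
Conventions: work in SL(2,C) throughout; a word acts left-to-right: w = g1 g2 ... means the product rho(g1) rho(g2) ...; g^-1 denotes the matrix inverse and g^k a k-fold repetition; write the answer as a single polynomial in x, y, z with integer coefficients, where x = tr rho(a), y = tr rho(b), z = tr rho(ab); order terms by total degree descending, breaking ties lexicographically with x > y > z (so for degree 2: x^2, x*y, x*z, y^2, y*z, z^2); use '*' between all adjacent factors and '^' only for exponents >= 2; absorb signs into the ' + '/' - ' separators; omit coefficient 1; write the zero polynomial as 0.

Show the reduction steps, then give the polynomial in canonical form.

trace(a^2 b) = trace(a)*trace(b a) - trace(b) = x*z - y
trace(a^2) = trace(a)*trace(a) - trace(1) = x^2 - 2
trace(a b^2 a) = trace(b)*trace(a^2 b) - trace(a^2) = x*y*z - x^2 - y^2 + 2
use: trace(a b a b) = trace(a b)*trace(a b) - trace(1)   [split at repeated a] = z^2 - 2
trace(a b^2 a b) = trace(b)*trace(a b a b) - trace(a b a) = y*z^2 - x*z - y
trace(b^-1 a b^2 a) = trace(a b^2 a)*trace(b) - trace(a b^2 a b) = x*y^2*z - x^2*y - y^3 - y*z^2 + x*z + 3*y

x*y^2*z - x^2*y - y^3 - y*z^2 + x*z + 3*y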